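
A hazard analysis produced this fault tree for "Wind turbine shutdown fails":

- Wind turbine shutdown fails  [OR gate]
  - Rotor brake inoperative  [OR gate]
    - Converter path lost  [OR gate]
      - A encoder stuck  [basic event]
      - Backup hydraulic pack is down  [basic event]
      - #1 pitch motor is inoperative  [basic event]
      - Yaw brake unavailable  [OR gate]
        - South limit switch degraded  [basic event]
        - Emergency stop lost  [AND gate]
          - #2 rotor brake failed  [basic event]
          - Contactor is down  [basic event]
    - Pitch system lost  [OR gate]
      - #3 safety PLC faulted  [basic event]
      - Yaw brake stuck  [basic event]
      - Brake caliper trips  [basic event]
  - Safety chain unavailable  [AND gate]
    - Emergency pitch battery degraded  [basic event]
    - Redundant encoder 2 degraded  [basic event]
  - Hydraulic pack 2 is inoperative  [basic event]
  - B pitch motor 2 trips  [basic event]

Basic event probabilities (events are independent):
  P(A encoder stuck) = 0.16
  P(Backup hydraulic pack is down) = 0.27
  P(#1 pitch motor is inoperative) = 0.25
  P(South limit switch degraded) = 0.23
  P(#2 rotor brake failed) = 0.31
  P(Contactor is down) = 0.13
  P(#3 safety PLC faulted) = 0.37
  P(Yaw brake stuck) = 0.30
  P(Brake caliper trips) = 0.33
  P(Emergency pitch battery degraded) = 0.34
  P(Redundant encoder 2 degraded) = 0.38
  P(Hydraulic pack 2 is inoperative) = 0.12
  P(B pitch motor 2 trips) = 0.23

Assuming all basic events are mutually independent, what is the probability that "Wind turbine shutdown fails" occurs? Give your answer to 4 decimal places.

P(Emergency stop lost) [AND] = 0.31 × 0.13 = 0.040300
P(Yaw brake unavailable) [OR] = 1 − (1−0.23) × (1−0.040300) = 0.261031
P(Converter path lost) [OR] = 1 − (1−0.16) × (1−0.27) × (1−0.25) × (1−0.261031) = 0.660148
P(Pitch system lost) [OR] = 1 − (1−0.37) × (1−0.30) × (1−0.33) = 0.704530
P(Rotor brake inoperative) [OR] = 1 − (1−0.660148) × (1−0.704530) = 0.899584
P(Safety chain unavailable) [AND] = 0.34 × 0.38 = 0.129200
P(Wind turbine shutdown fails) [OR] = 1 − (1−0.899584) × (1−0.129200) × (1−0.12) × (1−0.23) = 0.940749
Rounded to 4 decimal places: P(Wind turbine shutdown fails) ≈ 0.9407.

0.9407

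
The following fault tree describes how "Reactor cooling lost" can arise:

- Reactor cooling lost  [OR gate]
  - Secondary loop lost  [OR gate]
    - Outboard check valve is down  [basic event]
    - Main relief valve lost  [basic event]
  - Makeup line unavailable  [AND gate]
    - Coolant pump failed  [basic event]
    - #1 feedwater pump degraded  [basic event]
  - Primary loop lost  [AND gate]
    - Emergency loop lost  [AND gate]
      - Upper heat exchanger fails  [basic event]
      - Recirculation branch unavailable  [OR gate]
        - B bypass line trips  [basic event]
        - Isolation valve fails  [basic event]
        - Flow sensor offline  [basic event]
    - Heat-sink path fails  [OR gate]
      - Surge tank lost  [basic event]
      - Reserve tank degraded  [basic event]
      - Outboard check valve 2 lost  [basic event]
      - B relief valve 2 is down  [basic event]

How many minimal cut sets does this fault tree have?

Secondary loop lost [OR]: union of children's cut sets → 2 cut set(s).
Makeup line unavailable [AND]: one cut set from each child combined → 1 × 1 = 1 cut set(s).
Recirculation branch unavailable [OR]: union of children's cut sets → 3 cut set(s).
Emergency loop lost [AND]: one cut set from each child combined → 1 × 3 = 3 cut set(s).
Heat-sink path fails [OR]: union of children's cut sets → 4 cut set(s).
Primary loop lost [AND]: one cut set from each child combined → 3 × 4 = 12 cut set(s).
Reactor cooling lost [OR]: union of children's cut sets → 15 cut set(s).

15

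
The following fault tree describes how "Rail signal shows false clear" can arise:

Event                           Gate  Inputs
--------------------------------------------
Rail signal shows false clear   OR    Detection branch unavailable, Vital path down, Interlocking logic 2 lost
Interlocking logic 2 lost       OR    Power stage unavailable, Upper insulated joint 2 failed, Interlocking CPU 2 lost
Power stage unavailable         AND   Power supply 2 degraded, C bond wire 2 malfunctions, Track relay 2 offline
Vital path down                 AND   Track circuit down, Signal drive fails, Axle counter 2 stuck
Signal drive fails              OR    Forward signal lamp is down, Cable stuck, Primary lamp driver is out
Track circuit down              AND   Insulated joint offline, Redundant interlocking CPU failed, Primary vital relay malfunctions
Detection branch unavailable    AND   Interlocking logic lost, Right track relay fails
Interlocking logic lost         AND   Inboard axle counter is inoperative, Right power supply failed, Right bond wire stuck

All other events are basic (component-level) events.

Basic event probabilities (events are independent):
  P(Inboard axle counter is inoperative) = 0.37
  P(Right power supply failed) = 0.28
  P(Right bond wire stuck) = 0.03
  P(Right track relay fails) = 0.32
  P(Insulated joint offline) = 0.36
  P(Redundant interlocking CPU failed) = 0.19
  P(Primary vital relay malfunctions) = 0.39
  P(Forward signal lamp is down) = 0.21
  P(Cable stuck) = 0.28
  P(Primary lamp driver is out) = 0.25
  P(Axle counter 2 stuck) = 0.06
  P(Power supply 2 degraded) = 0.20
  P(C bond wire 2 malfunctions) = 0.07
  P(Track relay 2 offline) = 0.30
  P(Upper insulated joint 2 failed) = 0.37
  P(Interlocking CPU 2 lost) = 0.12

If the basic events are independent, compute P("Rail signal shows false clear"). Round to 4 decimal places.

P(Interlocking logic lost) [AND] = 0.37 × 0.28 × 0.03 = 0.003108
P(Detection branch unavailable) [AND] = 0.003108 × 0.32 = 0.000995
P(Track circuit down) [AND] = 0.36 × 0.19 × 0.39 = 0.026676
P(Signal drive fails) [OR] = 1 − (1−0.21) × (1−0.28) × (1−0.25) = 0.573400
P(Vital path down) [AND] = 0.026676 × 0.573400 × 0.06 = 0.000918
P(Power stage unavailable) [AND] = 0.20 × 0.07 × 0.30 = 0.004200
P(Interlocking logic 2 lost) [OR] = 1 − (1−0.004200) × (1−0.37) × (1−0.12) = 0.447928
P(Rail signal shows false clear) [OR] = 1 − (1−0.000995) × (1−0.000918) × (1−0.447928) = 0.448984
Rounded to 4 decimal places: P(Rail signal shows false clear) ≈ 0.4490.

0.4490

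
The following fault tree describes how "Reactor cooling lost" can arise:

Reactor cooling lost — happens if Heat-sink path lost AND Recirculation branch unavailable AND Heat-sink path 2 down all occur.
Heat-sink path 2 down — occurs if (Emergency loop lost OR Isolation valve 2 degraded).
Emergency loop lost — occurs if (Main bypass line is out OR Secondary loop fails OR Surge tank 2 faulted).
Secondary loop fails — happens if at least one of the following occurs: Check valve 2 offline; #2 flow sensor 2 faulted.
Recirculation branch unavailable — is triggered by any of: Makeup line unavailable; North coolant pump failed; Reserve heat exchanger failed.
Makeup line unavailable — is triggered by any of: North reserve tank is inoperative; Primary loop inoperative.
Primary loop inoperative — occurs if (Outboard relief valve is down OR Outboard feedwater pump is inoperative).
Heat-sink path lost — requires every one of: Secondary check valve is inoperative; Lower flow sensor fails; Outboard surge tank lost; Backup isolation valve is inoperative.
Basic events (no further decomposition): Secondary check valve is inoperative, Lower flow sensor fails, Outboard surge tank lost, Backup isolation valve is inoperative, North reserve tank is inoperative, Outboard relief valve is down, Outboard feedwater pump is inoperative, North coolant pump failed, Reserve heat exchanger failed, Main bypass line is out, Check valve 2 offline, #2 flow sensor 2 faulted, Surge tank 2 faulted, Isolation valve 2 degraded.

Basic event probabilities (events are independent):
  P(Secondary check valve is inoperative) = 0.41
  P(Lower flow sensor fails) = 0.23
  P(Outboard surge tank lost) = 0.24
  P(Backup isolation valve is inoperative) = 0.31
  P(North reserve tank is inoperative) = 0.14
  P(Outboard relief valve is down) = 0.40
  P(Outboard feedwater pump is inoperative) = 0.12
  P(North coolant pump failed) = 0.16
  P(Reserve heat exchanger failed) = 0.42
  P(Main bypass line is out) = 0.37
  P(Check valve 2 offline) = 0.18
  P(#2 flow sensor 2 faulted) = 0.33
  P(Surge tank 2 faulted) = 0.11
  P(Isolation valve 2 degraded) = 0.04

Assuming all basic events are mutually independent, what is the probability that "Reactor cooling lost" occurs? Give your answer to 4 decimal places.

0.0038

P(Heat-sink path lost) [AND] = 0.41 × 0.23 × 0.24 × 0.31 = 0.007016
P(Primary loop inoperative) [OR] = 1 − (1−0.40) × (1−0.12) = 0.472000
P(Makeup line unavailable) [OR] = 1 − (1−0.14) × (1−0.472000) = 0.545920
P(Recirculation branch unavailable) [OR] = 1 − (1−0.545920) × (1−0.16) × (1−0.42) = 0.778772
P(Secondary loop fails) [OR] = 1 − (1−0.18) × (1−0.33) = 0.450600
P(Emergency loop lost) [OR] = 1 − (1−0.37) × (1−0.450600) × (1−0.11) = 0.691951
P(Heat-sink path 2 down) [OR] = 1 − (1−0.691951) × (1−0.04) = 0.704273
P(Reactor cooling lost) [AND] = 0.007016 × 0.778772 × 0.704273 = 0.003848
Rounded to 4 decimal places: P(Reactor cooling lost) ≈ 0.0038.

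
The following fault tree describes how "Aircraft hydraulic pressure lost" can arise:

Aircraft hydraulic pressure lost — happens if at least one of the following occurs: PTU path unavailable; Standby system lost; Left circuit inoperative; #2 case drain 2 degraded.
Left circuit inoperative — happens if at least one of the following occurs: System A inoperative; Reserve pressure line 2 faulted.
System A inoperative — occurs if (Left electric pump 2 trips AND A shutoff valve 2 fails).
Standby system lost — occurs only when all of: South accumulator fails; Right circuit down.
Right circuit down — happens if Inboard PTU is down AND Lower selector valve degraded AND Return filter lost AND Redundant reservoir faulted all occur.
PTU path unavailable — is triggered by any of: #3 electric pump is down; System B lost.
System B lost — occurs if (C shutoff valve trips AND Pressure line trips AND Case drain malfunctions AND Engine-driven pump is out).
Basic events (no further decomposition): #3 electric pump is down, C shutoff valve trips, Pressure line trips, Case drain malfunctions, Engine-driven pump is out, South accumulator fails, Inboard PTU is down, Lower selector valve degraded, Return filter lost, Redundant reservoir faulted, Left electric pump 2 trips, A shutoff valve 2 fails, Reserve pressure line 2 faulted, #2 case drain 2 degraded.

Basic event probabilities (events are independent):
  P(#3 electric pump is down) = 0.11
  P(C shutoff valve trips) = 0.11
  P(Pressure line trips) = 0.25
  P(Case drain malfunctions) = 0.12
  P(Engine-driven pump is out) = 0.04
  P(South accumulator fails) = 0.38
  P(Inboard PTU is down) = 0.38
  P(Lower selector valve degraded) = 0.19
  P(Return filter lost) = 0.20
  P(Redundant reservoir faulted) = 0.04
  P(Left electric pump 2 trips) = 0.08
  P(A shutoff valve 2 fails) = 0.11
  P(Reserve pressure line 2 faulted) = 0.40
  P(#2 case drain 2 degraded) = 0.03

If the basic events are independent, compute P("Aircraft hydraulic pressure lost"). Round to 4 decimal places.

0.4868

P(System B lost) [AND] = 0.11 × 0.25 × 0.12 × 0.04 = 0.000132
P(PTU path unavailable) [OR] = 1 − (1−0.11) × (1−0.000132) = 0.110117
P(Right circuit down) [AND] = 0.38 × 0.19 × 0.20 × 0.04 = 0.000578
P(Standby system lost) [AND] = 0.38 × 0.000578 = 0.000220
P(System A inoperative) [AND] = 0.08 × 0.11 = 0.008800
P(Left circuit inoperative) [OR] = 1 − (1−0.008800) × (1−0.40) = 0.405280
P(Aircraft hydraulic pressure lost) [OR] = 1 − (1−0.110117) × (1−0.000220) × (1−0.405280) × (1−0.03) = 0.486759
Rounded to 4 decimal places: P(Aircraft hydraulic pressure lost) ≈ 0.4868.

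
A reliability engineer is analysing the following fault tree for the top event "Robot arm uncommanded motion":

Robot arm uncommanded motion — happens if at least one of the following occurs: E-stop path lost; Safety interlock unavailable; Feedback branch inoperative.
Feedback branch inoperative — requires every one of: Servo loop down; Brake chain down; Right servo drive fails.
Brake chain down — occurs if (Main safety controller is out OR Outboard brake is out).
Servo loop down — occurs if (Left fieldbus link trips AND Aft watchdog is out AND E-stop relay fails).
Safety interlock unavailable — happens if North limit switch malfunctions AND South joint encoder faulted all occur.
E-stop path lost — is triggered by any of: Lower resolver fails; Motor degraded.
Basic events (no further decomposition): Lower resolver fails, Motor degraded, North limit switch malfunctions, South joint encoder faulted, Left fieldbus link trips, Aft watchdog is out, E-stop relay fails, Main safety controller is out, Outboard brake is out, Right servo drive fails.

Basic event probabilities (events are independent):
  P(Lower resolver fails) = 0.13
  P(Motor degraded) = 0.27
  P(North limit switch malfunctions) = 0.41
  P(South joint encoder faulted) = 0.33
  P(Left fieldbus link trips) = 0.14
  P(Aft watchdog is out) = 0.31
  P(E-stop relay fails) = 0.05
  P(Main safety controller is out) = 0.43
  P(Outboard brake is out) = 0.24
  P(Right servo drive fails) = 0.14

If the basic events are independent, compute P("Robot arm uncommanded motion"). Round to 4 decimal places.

P(E-stop path lost) [OR] = 1 − (1−0.13) × (1−0.27) = 0.364900
P(Safety interlock unavailable) [AND] = 0.41 × 0.33 = 0.135300
P(Servo loop down) [AND] = 0.14 × 0.31 × 0.05 = 0.002170
P(Brake chain down) [OR] = 1 − (1−0.43) × (1−0.24) = 0.566800
P(Feedback branch inoperative) [AND] = 0.002170 × 0.566800 × 0.14 = 0.000172
P(Robot arm uncommanded motion) [OR] = 1 − (1−0.364900) × (1−0.135300) × (1−0.000172) = 0.450923
Rounded to 4 decimal places: P(Robot arm uncommanded motion) ≈ 0.4509.

0.4509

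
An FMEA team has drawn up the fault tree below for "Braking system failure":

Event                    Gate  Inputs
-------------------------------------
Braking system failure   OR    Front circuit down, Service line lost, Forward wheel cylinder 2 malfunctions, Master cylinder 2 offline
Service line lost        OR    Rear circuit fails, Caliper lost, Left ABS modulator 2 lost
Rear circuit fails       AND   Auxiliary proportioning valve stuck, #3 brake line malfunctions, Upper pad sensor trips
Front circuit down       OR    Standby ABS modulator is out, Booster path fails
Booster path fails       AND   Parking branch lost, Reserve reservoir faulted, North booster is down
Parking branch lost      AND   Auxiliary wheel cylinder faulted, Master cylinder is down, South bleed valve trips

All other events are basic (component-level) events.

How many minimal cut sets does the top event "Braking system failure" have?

7

Parking branch lost [AND]: one cut set from each child combined → 1 × 1 × 1 = 1 cut set(s).
Booster path fails [AND]: one cut set from each child combined → 1 × 1 × 1 = 1 cut set(s).
Front circuit down [OR]: union of children's cut sets → 2 cut set(s).
Rear circuit fails [AND]: one cut set from each child combined → 1 × 1 × 1 = 1 cut set(s).
Service line lost [OR]: union of children's cut sets → 3 cut set(s).
Braking system failure [OR]: union of children's cut sets → 7 cut set(s).
Minimal cut sets: {Standby ABS modulator is out}; {Auxiliary wheel cylinder faulted, Master cylinder is down, North booster is down, Reserve reservoir faulted, South bleed valve trips}; {#3 brake line malfunctions, Auxiliary proportioning valve stuck, Upper pad sensor trips}; {Caliper lost}; {Left ABS modulator 2 lost}; {Forward wheel cylinder 2 malfunctions}; {Master cylinder 2 offline}.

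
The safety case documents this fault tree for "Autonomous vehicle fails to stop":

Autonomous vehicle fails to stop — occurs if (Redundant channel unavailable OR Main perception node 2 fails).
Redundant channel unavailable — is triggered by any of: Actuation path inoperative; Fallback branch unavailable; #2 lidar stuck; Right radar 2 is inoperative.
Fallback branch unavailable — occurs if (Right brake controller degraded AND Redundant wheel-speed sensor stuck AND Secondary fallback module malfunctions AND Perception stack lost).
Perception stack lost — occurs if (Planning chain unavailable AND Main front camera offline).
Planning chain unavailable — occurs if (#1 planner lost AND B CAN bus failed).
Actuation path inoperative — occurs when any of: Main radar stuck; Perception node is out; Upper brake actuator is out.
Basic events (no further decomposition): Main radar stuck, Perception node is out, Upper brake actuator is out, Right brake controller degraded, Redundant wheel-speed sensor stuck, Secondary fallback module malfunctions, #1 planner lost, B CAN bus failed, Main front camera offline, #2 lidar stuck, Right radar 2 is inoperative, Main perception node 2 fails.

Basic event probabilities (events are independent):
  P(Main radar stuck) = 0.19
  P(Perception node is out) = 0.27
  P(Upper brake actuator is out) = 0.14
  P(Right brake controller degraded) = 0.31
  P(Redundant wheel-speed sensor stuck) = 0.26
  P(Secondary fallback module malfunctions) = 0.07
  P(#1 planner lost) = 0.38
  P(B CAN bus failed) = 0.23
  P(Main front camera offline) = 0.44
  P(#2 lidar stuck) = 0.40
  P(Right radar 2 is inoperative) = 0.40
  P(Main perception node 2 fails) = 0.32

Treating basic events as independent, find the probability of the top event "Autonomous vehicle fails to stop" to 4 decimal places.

0.8755

P(Actuation path inoperative) [OR] = 1 − (1−0.19) × (1−0.27) × (1−0.14) = 0.491482
P(Planning chain unavailable) [AND] = 0.38 × 0.23 = 0.087400
P(Perception stack lost) [AND] = 0.087400 × 0.44 = 0.038456
P(Fallback branch unavailable) [AND] = 0.31 × 0.26 × 0.07 × 0.038456 = 0.000217
P(Redundant channel unavailable) [OR] = 1 − (1−0.491482) × (1−0.000217) × (1−0.40) × (1−0.40) = 0.816973
P(Autonomous vehicle fails to stop) [OR] = 1 − (1−0.816973) × (1−0.32) = 0.875542
Rounded to 4 decimal places: P(Autonomous vehicle fails to stop) ≈ 0.8755.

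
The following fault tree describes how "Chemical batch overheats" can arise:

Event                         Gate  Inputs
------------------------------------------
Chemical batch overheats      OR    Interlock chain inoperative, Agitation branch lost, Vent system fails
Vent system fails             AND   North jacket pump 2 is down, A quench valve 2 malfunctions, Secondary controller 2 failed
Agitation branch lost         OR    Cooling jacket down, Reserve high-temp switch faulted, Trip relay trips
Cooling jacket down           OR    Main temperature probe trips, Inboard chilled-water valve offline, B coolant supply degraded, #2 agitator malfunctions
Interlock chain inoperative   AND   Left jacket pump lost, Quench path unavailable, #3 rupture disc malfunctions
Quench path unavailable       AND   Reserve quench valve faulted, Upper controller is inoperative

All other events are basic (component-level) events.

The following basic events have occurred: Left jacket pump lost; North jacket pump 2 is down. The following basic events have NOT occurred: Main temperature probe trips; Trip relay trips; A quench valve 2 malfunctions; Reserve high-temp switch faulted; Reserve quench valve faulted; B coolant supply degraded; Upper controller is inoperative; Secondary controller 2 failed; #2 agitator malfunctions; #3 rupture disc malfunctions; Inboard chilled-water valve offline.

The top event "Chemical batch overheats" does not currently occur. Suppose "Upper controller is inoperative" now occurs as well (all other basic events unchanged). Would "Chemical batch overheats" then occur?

No

Counterfactual: set "Upper controller is inoperative" to occurred.
Quench path unavailable [AND]: Reserve quench valve faulted=not, Upper controller is inoperative=occurs → not all inputs occur → does not occur.
Interlock chain inoperative [AND]: Left jacket pump lost=occurs, Quench path unavailable=not, #3 rupture disc malfunctions=not → not all inputs occur → does not occur.
Cooling jacket down [OR]: Main temperature probe trips=not, Inboard chilled-water valve offline=not, B coolant supply degraded=not, #2 agitator malfunctions=not → no input occurs → does not occur.
Agitation branch lost [OR]: Cooling jacket down=not, Reserve high-temp switch faulted=not, Trip relay trips=not → no input occurs → does not occur.
Vent system fails [AND]: North jacket pump 2 is down=occurs, A quench valve 2 malfunctions=not, Secondary controller 2 failed=not → not all inputs occur → does not occur.
Chemical batch overheats [OR]: Interlock chain inoperative=not, Agitation branch lost=not, Vent system fails=not → no input occurs → does not occur.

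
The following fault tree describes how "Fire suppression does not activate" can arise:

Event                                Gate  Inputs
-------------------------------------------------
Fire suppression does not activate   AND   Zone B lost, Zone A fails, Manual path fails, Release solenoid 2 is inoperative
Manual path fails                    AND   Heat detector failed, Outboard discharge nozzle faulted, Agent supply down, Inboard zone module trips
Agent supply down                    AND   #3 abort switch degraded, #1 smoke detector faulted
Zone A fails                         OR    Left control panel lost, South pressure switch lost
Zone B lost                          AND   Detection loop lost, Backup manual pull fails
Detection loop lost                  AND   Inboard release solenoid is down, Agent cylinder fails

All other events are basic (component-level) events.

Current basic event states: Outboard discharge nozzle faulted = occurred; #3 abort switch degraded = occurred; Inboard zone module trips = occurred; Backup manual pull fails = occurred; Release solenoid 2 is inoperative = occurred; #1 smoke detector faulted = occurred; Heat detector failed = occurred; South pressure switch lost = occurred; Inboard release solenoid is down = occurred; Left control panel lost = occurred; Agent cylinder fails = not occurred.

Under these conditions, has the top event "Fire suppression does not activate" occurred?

Detection loop lost [AND]: Inboard release solenoid is down=occurs, Agent cylinder fails=not → not all inputs occur → does not occur.
Zone B lost [AND]: Detection loop lost=not, Backup manual pull fails=occurs → not all inputs occur → does not occur.
Zone A fails [OR]: Left control panel lost=occurs, South pressure switch lost=occurs → at least one input occurs → occurs.
Agent supply down [AND]: #3 abort switch degraded=occurs, #1 smoke detector faulted=occurs → all inputs occur → occurs.
Manual path fails [AND]: Heat detector failed=occurs, Outboard discharge nozzle faulted=occurs, Agent supply down=occurs, Inboard zone module trips=occurs → all inputs occur → occurs.
Fire suppression does not activate [AND]: Zone B lost=not, Zone A fails=occurs, Manual path fails=occurs, Release solenoid 2 is inoperative=occurs → not all inputs occur → does not occur.

No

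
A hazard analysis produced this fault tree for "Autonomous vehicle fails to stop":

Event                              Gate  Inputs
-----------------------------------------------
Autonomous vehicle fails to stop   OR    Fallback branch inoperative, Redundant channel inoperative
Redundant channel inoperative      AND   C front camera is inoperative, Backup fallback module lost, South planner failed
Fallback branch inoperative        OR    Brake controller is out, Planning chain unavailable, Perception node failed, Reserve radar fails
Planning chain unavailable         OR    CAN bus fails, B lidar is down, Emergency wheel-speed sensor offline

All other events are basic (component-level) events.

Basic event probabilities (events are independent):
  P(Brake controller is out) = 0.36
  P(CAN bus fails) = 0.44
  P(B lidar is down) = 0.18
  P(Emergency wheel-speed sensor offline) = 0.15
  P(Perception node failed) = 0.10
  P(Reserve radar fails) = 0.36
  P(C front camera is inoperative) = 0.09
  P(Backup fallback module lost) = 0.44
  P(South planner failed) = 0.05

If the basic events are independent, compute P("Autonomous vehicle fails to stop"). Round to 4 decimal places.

0.8564

P(Planning chain unavailable) [OR] = 1 − (1−0.44) × (1−0.18) × (1−0.15) = 0.609680
P(Fallback branch inoperative) [OR] = 1 − (1−0.36) × (1−0.609680) × (1−0.10) × (1−0.36) = 0.856112
P(Redundant channel inoperative) [AND] = 0.09 × 0.44 × 0.05 = 0.001980
P(Autonomous vehicle fails to stop) [OR] = 1 − (1−0.856112) × (1−0.001980) = 0.856397
Rounded to 4 decimal places: P(Autonomous vehicle fails to stop) ≈ 0.8564.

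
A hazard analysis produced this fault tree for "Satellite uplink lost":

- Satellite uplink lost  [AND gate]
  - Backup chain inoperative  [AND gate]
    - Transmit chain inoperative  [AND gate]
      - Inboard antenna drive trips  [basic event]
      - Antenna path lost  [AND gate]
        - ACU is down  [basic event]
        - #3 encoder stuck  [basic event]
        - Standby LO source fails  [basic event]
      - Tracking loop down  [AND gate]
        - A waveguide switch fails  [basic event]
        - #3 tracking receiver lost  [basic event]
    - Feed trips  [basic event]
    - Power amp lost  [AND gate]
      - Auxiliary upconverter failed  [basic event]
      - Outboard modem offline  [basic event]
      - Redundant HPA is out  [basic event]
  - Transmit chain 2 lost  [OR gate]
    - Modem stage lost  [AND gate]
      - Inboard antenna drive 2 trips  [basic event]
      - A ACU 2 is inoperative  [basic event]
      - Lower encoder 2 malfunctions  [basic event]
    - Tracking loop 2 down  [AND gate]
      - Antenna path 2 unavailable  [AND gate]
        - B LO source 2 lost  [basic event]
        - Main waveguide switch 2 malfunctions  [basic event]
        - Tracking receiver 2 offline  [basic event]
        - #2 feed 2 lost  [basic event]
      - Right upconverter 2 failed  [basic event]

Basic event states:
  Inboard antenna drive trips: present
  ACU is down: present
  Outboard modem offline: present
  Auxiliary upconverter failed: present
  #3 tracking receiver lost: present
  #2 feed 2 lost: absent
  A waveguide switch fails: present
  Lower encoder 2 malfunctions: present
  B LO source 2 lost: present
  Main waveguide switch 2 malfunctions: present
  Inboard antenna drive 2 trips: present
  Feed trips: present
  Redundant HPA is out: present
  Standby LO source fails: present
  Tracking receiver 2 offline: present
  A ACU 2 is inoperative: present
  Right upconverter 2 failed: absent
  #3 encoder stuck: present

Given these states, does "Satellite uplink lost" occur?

Yes

Antenna path lost [AND]: ACU is down=occurs, #3 encoder stuck=occurs, Standby LO source fails=occurs → all inputs occur → occurs.
Tracking loop down [AND]: A waveguide switch fails=occurs, #3 tracking receiver lost=occurs → all inputs occur → occurs.
Transmit chain inoperative [AND]: Inboard antenna drive trips=occurs, Antenna path lost=occurs, Tracking loop down=occurs → all inputs occur → occurs.
Power amp lost [AND]: Auxiliary upconverter failed=occurs, Outboard modem offline=occurs, Redundant HPA is out=occurs → all inputs occur → occurs.
Backup chain inoperative [AND]: Transmit chain inoperative=occurs, Feed trips=occurs, Power amp lost=occurs → all inputs occur → occurs.
Modem stage lost [AND]: Inboard antenna drive 2 trips=occurs, A ACU 2 is inoperative=occurs, Lower encoder 2 malfunctions=occurs → all inputs occur → occurs.
Antenna path 2 unavailable [AND]: B LO source 2 lost=occurs, Main waveguide switch 2 malfunctions=occurs, Tracking receiver 2 offline=occurs, #2 feed 2 lost=not → not all inputs occur → does not occur.
Tracking loop 2 down [AND]: Antenna path 2 unavailable=not, Right upconverter 2 failed=not → not all inputs occur → does not occur.
Transmit chain 2 lost [OR]: Modem stage lost=occurs, Tracking loop 2 down=not → at least one input occurs → occurs.
Satellite uplink lost [AND]: Backup chain inoperative=occurs, Transmit chain 2 lost=occurs → all inputs occur → occurs.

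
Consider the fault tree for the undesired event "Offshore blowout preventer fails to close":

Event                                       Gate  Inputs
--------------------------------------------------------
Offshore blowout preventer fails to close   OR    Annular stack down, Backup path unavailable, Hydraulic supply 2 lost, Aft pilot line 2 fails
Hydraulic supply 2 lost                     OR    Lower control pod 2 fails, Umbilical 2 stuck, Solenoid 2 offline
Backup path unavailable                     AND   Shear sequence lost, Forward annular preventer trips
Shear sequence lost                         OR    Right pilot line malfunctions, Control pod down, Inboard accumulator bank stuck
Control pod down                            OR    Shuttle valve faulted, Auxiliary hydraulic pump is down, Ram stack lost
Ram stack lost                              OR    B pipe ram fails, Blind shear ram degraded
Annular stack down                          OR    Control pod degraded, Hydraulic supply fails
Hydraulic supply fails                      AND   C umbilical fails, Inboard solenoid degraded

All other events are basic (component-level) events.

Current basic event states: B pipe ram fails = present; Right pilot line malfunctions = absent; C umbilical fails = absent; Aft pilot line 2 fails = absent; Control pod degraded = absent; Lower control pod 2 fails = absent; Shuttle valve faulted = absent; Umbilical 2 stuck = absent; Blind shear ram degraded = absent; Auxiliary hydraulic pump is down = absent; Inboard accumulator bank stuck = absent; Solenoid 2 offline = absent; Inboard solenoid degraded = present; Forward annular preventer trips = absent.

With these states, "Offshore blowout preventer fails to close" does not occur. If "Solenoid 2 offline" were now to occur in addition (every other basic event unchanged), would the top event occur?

Counterfactual: set "Solenoid 2 offline" to occurred.
Hydraulic supply fails [AND]: C umbilical fails=not, Inboard solenoid degraded=occurs → not all inputs occur → does not occur.
Annular stack down [OR]: Control pod degraded=not, Hydraulic supply fails=not → no input occurs → does not occur.
Ram stack lost [OR]: B pipe ram fails=occurs, Blind shear ram degraded=not → at least one input occurs → occurs.
Control pod down [OR]: Shuttle valve faulted=not, Auxiliary hydraulic pump is down=not, Ram stack lost=occurs → at least one input occurs → occurs.
Shear sequence lost [OR]: Right pilot line malfunctions=not, Control pod down=occurs, Inboard accumulator bank stuck=not → at least one input occurs → occurs.
Backup path unavailable [AND]: Shear sequence lost=occurs, Forward annular preventer trips=not → not all inputs occur → does not occur.
Hydraulic supply 2 lost [OR]: Lower control pod 2 fails=not, Umbilical 2 stuck=not, Solenoid 2 offline=occurs → at least one input occurs → occurs.
Offshore blowout preventer fails to close [OR]: Annular stack down=not, Backup path unavailable=not, Hydraulic supply 2 lost=occurs, Aft pilot line 2 fails=not → at least one input occurs → occurs.

Yes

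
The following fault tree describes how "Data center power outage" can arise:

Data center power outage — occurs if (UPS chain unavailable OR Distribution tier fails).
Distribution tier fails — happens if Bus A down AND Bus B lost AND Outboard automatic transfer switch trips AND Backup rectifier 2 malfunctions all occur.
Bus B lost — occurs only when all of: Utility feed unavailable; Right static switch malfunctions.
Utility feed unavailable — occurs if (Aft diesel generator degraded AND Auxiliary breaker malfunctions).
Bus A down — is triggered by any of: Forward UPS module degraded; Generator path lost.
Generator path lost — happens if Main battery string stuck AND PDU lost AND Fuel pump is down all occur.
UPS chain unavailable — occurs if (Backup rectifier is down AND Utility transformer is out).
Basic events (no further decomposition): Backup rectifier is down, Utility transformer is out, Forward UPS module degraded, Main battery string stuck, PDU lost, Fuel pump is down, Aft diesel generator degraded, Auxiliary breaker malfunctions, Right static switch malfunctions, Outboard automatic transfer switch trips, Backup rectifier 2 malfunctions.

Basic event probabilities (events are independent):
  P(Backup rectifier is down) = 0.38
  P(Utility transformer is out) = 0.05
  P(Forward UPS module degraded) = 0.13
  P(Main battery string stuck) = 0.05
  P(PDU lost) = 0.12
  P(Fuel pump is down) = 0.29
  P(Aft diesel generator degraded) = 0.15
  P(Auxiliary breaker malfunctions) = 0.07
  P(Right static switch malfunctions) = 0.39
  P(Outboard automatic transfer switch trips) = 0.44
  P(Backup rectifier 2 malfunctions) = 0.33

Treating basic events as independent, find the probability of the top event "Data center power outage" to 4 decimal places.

P(UPS chain unavailable) [AND] = 0.38 × 0.05 = 0.019000
P(Generator path lost) [AND] = 0.05 × 0.12 × 0.29 = 0.001740
P(Bus A down) [OR] = 1 − (1−0.13) × (1−0.001740) = 0.131514
P(Utility feed unavailable) [AND] = 0.15 × 0.07 = 0.010500
P(Bus B lost) [AND] = 0.010500 × 0.39 = 0.004095
P(Distribution tier fails) [AND] = 0.131514 × 0.004095 × 0.44 × 0.33 = 0.000078
P(Data center power outage) [OR] = 1 − (1−0.019000) × (1−0.000078) = 0.019077
Rounded to 4 decimal places: P(Data center power outage) ≈ 0.0191.

0.0191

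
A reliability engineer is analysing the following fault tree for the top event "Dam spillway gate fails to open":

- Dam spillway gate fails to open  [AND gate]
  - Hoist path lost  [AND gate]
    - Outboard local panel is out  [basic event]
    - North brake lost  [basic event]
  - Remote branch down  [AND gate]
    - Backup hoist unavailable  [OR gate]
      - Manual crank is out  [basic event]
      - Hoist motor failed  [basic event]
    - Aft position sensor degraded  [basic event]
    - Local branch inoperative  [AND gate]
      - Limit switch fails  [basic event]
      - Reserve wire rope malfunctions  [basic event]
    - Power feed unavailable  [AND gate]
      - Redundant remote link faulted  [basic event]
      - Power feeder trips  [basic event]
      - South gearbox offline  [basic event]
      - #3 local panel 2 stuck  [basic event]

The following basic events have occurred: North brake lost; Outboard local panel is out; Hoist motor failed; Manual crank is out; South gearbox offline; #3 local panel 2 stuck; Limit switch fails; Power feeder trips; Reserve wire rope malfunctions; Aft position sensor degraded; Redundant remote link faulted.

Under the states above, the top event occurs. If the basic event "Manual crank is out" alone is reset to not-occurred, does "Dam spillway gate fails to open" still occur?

Yes

Counterfactual: set "Manual crank is out" to not occurred.
Hoist path lost [AND]: Outboard local panel is out=occurs, North brake lost=occurs → all inputs occur → occurs.
Backup hoist unavailable [OR]: Manual crank is out=not, Hoist motor failed=occurs → at least one input occurs → occurs.
Local branch inoperative [AND]: Limit switch fails=occurs, Reserve wire rope malfunctions=occurs → all inputs occur → occurs.
Power feed unavailable [AND]: Redundant remote link faulted=occurs, Power feeder trips=occurs, South gearbox offline=occurs, #3 local panel 2 stuck=occurs → all inputs occur → occurs.
Remote branch down [AND]: Backup hoist unavailable=occurs, Aft position sensor degraded=occurs, Local branch inoperative=occurs, Power feed unavailable=occurs → all inputs occur → occurs.
Dam spillway gate fails to open [AND]: Hoist path lost=occurs, Remote branch down=occurs → all inputs occur → occurs.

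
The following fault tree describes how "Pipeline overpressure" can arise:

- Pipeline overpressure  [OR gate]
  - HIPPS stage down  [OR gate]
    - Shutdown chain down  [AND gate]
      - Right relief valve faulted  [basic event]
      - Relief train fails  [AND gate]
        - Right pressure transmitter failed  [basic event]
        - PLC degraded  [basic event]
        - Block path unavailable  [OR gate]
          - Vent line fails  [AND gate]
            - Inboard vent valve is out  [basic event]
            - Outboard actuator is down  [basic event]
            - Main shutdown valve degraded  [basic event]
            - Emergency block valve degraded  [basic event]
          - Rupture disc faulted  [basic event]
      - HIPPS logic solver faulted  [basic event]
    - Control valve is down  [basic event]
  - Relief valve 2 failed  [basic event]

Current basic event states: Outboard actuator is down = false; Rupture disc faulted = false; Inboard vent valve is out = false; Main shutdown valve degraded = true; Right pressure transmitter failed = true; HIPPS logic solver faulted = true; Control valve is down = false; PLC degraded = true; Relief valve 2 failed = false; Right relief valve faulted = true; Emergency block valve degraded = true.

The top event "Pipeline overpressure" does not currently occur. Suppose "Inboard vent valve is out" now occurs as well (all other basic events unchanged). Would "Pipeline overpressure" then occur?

No

Counterfactual: set "Inboard vent valve is out" to occurred.
Vent line fails [AND]: Inboard vent valve is out=occurs, Outboard actuator is down=not, Main shutdown valve degraded=occurs, Emergency block valve degraded=occurs → not all inputs occur → does not occur.
Block path unavailable [OR]: Vent line fails=not, Rupture disc faulted=not → no input occurs → does not occur.
Relief train fails [AND]: Right pressure transmitter failed=occurs, PLC degraded=occurs, Block path unavailable=not → not all inputs occur → does not occur.
Shutdown chain down [AND]: Right relief valve faulted=occurs, Relief train fails=not, HIPPS logic solver faulted=occurs → not all inputs occur → does not occur.
HIPPS stage down [OR]: Shutdown chain down=not, Control valve is down=not → no input occurs → does not occur.
Pipeline overpressure [OR]: HIPPS stage down=not, Relief valve 2 failed=not → no input occurs → does not occur.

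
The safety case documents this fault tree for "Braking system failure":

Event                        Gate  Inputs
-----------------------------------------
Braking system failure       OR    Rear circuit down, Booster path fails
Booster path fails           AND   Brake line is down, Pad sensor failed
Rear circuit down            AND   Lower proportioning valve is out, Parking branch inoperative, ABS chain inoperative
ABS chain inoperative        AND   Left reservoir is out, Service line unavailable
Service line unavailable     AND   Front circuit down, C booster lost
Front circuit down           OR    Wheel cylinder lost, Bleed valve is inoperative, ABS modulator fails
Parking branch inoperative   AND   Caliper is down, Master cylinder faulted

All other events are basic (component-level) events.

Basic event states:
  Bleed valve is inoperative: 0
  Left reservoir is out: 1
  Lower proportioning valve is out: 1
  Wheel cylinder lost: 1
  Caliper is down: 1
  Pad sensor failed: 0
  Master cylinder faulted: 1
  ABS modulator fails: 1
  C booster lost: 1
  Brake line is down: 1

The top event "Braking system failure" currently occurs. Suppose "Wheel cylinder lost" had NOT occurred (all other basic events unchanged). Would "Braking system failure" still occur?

Yes

Counterfactual: set "Wheel cylinder lost" to not occurred.
Parking branch inoperative [AND]: Caliper is down=occurs, Master cylinder faulted=occurs → all inputs occur → occurs.
Front circuit down [OR]: Wheel cylinder lost=not, Bleed valve is inoperative=not, ABS modulator fails=occurs → at least one input occurs → occurs.
Service line unavailable [AND]: Front circuit down=occurs, C booster lost=occurs → all inputs occur → occurs.
ABS chain inoperative [AND]: Left reservoir is out=occurs, Service line unavailable=occurs → all inputs occur → occurs.
Rear circuit down [AND]: Lower proportioning valve is out=occurs, Parking branch inoperative=occurs, ABS chain inoperative=occurs → all inputs occur → occurs.
Booster path fails [AND]: Brake line is down=occurs, Pad sensor failed=not → not all inputs occur → does not occur.
Braking system failure [OR]: Rear circuit down=occurs, Booster path fails=not → at least one input occurs → occurs.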